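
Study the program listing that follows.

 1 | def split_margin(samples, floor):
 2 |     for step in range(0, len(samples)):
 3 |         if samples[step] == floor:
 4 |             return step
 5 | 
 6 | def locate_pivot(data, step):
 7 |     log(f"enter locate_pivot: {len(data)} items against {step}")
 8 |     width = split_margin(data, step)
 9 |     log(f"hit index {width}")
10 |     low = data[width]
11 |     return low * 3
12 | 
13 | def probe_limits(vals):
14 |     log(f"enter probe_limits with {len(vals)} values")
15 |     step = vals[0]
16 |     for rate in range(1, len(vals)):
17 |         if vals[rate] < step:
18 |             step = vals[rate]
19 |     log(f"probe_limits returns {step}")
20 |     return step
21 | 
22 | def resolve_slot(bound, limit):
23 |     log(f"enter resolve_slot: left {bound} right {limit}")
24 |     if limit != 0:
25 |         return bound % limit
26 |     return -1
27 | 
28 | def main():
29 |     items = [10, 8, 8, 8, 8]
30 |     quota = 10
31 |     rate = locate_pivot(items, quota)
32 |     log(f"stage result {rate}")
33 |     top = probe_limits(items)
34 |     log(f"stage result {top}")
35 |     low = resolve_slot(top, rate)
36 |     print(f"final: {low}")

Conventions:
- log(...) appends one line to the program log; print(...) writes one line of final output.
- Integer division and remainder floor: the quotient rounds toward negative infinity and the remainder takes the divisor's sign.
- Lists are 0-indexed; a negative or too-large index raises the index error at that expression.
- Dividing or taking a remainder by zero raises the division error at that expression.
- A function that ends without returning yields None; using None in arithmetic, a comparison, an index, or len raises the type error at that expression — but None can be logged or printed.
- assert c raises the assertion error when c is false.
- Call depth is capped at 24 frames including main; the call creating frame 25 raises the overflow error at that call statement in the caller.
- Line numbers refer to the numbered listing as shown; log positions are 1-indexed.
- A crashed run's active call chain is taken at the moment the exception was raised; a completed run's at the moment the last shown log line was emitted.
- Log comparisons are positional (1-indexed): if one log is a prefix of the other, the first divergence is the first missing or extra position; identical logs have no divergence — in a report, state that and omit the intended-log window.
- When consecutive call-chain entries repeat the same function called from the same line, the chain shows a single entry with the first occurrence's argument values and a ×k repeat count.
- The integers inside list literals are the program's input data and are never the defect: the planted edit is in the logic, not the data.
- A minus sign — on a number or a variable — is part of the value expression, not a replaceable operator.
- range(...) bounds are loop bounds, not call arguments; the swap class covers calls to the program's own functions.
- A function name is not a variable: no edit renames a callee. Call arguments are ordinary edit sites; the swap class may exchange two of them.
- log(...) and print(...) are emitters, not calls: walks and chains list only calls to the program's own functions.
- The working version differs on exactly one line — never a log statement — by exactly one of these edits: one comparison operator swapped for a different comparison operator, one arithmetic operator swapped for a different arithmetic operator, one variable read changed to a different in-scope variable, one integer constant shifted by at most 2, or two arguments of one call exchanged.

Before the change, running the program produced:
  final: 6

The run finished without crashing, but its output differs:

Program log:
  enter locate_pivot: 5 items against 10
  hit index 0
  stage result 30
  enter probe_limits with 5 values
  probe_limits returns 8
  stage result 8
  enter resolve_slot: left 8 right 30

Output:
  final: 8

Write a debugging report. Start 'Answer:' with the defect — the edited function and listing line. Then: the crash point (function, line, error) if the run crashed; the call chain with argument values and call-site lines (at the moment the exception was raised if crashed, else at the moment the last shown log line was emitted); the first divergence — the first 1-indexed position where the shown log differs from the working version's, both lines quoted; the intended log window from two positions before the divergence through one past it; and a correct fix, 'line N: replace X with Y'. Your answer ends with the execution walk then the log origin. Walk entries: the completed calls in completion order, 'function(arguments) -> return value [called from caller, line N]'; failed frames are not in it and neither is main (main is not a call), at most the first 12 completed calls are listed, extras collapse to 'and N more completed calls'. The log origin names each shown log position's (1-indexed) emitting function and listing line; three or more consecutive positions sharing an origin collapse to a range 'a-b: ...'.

Answer: the defect is in main at line 35.
Key fact: Everything matches until log position 7, which reads 'enter resolve_slot: left 8 right 30' in place of 'enter resolve_slot: left 30 right 8'.
Call chain: main -> resolve_slot(8, 30) (called at line 35).
First divergence: position 7 — shown 'enter resolve_slot: left 8 right 30', intended 'enter resolve_slot: left 30 right 8'.
Intended log window:
  5: probe_limits returns 8
  6: stage result 8
  7: enter resolve_slot: left 30 right 8
Execution walk:
  split_margin([10, 8, 8, 8, 8], 10) -> 0  [called from locate_pivot, line 8]
  locate_pivot([10, 8, 8, 8, 8], 10) -> 30  [called from main, line 31]
  probe_limits([10, 8, 8, 8, 8]) -> 8  [called from main, line 33]
  resolve_slot(8, 30) -> 8  [called from main, line 35]
Log line origins:
  1: logged in locate_pivot at line 7
  2: logged in locate_pivot at line 9
  3: logged in main at line 32
  4: logged in probe_limits at line 14
  5: logged in probe_limits at line 19
  6: logged in main at line 34
  7: logged in resolve_slot at line 23
A correct fix: line 35: replace `resolve_slot(top, rate)` with `resolve_slot(rate, top)`.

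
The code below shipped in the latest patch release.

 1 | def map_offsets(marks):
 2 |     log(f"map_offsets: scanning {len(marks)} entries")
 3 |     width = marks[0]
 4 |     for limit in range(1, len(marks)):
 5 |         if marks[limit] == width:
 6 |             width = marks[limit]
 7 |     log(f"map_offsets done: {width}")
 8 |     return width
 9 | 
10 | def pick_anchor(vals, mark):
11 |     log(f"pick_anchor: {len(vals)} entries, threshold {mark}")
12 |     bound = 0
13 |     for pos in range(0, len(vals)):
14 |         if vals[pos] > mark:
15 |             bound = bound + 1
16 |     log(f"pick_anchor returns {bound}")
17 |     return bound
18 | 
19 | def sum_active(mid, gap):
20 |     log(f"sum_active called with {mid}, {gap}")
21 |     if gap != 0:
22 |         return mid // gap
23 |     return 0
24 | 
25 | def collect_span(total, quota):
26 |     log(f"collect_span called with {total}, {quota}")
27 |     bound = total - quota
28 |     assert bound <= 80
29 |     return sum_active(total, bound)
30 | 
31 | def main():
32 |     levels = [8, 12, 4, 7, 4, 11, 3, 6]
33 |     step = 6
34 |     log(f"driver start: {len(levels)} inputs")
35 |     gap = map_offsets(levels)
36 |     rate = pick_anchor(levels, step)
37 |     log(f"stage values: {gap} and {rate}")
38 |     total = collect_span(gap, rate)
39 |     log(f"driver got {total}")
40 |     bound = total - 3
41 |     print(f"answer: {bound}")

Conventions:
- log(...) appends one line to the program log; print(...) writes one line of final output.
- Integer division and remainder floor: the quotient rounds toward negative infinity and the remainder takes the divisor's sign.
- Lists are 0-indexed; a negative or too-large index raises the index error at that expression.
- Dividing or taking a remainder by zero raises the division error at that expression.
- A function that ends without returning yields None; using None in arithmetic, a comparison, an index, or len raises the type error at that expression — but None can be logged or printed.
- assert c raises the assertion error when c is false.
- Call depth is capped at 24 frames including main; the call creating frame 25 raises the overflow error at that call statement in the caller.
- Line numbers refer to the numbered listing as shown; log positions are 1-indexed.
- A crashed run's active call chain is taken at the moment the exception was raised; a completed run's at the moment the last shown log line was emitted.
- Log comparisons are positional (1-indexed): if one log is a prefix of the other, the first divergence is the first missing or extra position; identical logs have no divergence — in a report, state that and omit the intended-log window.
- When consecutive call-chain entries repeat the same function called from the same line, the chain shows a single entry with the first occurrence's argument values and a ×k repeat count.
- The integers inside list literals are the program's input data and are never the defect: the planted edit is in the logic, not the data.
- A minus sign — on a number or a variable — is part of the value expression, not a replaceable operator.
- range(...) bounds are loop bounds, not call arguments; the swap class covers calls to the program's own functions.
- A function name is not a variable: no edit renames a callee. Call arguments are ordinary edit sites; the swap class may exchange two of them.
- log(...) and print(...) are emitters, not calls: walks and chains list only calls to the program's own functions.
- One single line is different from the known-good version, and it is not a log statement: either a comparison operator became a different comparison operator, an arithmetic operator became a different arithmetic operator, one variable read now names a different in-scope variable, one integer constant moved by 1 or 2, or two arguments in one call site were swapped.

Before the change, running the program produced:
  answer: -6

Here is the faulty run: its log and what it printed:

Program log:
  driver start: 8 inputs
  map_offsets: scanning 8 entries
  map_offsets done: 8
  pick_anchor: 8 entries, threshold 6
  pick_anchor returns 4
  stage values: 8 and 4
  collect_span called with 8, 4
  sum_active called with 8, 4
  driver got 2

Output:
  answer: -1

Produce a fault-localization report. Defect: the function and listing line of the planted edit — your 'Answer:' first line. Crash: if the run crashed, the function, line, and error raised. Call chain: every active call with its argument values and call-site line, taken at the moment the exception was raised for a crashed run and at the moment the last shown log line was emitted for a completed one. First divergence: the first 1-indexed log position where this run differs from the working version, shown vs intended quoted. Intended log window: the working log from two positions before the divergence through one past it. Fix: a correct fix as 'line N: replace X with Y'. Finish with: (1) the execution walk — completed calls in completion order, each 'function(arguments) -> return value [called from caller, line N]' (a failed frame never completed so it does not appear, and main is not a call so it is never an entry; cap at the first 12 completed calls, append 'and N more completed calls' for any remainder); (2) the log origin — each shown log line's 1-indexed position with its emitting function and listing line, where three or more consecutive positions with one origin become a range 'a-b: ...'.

Answer: the defect is in map_offsets at line 5.
Key observation: Log line 3 is where behavior first shows: 'map_offsets done: 8' appears instead of 'map_offsets done: 3'.
Call chain: main.
First divergence: position 3; shown 'map_offsets done: 8' vs intended 'map_offsets done: 3'.
Intended log window:
  1: driver start: 8 inputs
  2: map_offsets: scanning 8 entries
  3: map_offsets done: 3
  4: pick_anchor: 8 entries, threshold 6
Execution walk:
  map_offsets([8, 12, 4, 7, 4, 11, 3, 6]) -> 8  [called from main, line 35]
  pick_anchor([8, 12, 4, 7, 4, 11, 3, 6], 6) -> 4  [called from main, line 36]
  sum_active(8, 4) -> 2  [called from collect_span, line 29]
  collect_span(8, 4) -> 2  [called from main, line 38]
Origin of each log line:
  1 — main, line 34
  2 — map_offsets, line 2
  3 — map_offsets, line 7
  4 — pick_anchor, line 11
  5 — pick_anchor, line 16
  6 — main, line 37
  7 — collect_span, line 26
  8 — sum_active, line 20
  9 — main, line 39
A correct fix: line 5: replace `==` with `<`.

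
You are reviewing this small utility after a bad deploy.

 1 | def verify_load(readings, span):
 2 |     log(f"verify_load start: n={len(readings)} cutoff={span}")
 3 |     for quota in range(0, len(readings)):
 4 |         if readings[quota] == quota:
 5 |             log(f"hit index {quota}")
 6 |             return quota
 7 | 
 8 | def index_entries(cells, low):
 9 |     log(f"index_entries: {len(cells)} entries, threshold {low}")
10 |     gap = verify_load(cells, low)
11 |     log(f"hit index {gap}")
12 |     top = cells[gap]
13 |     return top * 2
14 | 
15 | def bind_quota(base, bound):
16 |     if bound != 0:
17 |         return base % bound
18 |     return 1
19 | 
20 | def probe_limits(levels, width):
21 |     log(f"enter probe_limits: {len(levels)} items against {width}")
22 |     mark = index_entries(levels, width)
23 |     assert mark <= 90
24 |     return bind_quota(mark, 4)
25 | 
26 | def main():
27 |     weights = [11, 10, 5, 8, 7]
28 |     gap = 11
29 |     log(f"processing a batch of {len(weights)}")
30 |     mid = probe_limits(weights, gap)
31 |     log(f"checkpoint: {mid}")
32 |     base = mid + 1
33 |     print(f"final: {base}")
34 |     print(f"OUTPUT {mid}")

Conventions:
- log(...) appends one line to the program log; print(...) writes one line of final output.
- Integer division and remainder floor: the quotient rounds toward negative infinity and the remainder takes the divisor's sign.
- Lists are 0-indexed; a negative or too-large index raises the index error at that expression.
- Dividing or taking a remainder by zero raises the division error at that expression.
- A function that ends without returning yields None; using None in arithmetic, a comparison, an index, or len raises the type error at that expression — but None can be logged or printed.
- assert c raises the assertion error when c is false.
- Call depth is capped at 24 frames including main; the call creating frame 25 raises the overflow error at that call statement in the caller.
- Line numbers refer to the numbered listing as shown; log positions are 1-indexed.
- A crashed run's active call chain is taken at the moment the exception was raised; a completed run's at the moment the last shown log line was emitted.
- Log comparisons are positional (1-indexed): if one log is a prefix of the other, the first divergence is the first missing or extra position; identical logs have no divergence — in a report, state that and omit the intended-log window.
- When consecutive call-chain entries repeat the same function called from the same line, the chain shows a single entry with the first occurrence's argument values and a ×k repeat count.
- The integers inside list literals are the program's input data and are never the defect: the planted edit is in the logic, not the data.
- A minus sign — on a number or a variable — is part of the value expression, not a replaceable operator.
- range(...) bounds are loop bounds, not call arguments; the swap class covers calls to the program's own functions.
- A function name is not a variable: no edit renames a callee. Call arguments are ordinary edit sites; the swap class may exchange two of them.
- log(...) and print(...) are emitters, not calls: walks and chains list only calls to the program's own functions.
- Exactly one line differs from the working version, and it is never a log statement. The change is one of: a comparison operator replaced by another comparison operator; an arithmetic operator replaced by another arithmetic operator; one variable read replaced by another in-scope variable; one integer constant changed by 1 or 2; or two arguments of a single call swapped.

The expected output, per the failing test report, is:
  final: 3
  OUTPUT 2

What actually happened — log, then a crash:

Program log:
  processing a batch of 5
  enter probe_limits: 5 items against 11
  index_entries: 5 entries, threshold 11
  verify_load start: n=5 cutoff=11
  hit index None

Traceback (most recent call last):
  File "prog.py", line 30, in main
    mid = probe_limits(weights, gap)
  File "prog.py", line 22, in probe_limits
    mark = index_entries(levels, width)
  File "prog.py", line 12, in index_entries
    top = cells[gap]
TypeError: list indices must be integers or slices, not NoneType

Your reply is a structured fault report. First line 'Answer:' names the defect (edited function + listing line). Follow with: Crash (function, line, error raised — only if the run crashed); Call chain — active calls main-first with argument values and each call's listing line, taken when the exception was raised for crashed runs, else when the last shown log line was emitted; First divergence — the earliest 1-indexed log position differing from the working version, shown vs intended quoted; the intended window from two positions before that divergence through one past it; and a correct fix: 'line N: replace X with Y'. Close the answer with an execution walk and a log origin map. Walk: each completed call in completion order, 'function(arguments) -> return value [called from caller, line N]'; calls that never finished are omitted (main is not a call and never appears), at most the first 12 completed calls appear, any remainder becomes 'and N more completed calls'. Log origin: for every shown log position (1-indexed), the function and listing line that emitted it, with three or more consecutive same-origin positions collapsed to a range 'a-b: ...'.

Answer: the defect is in verify_load at line 4.
Key observation: The earliest visible damage is log position 5 — 'hit index None' rather than the intended 'hit index 0'.
Crash: index_entries, line 12, TypeError.
Call chain: main -> probe_limits([11, 10, 5, 8, 7], 11) (called at line 30) -> index_entries([11, 10, 5, 8, 7], 11) (called at line 22).
First divergence: at position 5 the run shows 'hit index None' where the working version logs 'hit index 0'.
Intended log window:
  3: index_entries: 5 entries, threshold 11
  4: verify_load start: n=5 cutoff=11
  5: hit index 0
  6: hit index 0
Execution walk:
  verify_load([11, 10, 5, 8, 7], 11) -> None  [called from index_entries, line 10]
Log origin:
  1 — main, line 29
  2 — probe_limits, line 21
  3 — index_entries, line 9
  4 — verify_load, line 2
  5 — index_entries, line 11
A correct fix: line 4: replace `readings[quota] == quota` with `readings[quota] == span`.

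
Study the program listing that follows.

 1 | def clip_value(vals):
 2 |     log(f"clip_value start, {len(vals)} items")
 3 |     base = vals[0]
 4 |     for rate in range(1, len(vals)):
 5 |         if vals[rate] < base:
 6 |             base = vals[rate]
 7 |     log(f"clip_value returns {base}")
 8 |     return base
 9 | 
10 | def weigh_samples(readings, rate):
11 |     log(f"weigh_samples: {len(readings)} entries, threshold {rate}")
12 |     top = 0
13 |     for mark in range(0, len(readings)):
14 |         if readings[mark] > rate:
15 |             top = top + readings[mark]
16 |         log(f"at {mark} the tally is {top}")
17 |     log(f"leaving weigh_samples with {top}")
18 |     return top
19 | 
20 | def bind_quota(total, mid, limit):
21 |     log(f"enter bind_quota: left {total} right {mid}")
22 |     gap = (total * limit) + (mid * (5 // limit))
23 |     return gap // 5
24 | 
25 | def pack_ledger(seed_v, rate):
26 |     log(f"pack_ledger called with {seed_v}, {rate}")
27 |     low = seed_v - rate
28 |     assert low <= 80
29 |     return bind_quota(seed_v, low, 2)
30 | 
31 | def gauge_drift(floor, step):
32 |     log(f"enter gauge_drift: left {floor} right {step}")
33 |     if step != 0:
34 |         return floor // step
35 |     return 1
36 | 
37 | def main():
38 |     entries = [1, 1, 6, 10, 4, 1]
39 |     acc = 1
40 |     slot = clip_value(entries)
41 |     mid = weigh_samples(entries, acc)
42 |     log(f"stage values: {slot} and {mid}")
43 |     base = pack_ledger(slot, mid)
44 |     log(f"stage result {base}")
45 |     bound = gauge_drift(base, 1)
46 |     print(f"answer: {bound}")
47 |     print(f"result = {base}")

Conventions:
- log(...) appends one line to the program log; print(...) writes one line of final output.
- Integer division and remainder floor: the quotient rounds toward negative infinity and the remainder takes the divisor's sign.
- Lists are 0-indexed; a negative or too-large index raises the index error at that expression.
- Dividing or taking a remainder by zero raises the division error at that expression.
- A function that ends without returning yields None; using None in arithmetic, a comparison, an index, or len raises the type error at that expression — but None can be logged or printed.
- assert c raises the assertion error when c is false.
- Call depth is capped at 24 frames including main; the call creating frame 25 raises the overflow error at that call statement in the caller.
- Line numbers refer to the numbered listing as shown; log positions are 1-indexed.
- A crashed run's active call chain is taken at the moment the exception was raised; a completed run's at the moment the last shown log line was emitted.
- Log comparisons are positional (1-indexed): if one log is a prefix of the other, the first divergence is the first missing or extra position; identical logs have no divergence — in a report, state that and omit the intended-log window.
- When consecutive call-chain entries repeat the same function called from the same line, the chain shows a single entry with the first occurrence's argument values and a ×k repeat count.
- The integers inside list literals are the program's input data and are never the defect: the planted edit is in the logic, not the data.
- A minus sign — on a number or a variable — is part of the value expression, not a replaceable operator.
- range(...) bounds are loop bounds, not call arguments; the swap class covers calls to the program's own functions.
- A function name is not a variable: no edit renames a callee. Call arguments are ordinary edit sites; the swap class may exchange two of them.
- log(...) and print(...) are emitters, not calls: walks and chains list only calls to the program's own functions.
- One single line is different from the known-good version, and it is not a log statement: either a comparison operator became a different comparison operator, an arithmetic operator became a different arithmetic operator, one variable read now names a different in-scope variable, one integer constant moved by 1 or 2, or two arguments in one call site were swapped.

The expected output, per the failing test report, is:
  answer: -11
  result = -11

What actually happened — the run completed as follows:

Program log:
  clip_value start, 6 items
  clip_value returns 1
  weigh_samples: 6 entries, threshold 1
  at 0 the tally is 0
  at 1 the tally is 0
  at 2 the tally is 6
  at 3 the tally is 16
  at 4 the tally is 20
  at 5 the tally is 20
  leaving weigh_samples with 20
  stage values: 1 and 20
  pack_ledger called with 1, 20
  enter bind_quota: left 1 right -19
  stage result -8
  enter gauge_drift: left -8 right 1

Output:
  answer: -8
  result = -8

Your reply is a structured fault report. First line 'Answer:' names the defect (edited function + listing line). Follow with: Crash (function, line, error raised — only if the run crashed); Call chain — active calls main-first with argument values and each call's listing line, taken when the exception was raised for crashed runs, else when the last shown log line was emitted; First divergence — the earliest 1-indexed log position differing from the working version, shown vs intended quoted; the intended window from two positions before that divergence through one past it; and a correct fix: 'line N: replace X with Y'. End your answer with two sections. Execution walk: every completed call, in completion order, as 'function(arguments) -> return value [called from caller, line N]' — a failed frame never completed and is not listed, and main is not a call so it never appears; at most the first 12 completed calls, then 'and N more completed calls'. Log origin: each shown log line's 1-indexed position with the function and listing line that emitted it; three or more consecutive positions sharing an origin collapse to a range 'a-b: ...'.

Answer: the defect is in bind_quota at line 22.
The tell: Everything matches until log position 14, which reads 'stage result -8' in place of 'stage result -11'.
Call chain: main -> gauge_drift(-8, 1) (called at line 45).
First divergence: position 14 — the shown line 'stage result -8' should read 'stage result -11'.
Intended log window:
  12: pack_ledger called with 1, 20
  13: enter bind_quota: left 1 right -19
  14: stage result -11
  15: enter gauge_drift: left -11 right 1
Execution walk:
  clip_value([1, 1, 6, 10, 4, 1]) -> 1  [called from main, line 40]
  weigh_samples([1, 1, 6, 10, 4, 1], 1) -> 20  [called from main, line 41]
  bind_quota(1, -19, 2) -> -8  [called from pack_ledger, line 29]
  pack_ledger(1, 20) -> -8  [called from main, line 43]
  gauge_drift(-8, 1) -> -8  [called from main, line 45]
Log line origins:
  1 — clip_value, line 2
  2 — clip_value, line 7
  3 — weigh_samples, line 11
  4-9 — weigh_samples, line 16
  10 — weigh_samples, line 17
  11 — main, line 42
  12 — pack_ledger, line 26
  13 — bind_quota, line 21
  14 — main, line 44
  15 — gauge_drift, line 32
A correct fix: line 22: replace `//` with `-`.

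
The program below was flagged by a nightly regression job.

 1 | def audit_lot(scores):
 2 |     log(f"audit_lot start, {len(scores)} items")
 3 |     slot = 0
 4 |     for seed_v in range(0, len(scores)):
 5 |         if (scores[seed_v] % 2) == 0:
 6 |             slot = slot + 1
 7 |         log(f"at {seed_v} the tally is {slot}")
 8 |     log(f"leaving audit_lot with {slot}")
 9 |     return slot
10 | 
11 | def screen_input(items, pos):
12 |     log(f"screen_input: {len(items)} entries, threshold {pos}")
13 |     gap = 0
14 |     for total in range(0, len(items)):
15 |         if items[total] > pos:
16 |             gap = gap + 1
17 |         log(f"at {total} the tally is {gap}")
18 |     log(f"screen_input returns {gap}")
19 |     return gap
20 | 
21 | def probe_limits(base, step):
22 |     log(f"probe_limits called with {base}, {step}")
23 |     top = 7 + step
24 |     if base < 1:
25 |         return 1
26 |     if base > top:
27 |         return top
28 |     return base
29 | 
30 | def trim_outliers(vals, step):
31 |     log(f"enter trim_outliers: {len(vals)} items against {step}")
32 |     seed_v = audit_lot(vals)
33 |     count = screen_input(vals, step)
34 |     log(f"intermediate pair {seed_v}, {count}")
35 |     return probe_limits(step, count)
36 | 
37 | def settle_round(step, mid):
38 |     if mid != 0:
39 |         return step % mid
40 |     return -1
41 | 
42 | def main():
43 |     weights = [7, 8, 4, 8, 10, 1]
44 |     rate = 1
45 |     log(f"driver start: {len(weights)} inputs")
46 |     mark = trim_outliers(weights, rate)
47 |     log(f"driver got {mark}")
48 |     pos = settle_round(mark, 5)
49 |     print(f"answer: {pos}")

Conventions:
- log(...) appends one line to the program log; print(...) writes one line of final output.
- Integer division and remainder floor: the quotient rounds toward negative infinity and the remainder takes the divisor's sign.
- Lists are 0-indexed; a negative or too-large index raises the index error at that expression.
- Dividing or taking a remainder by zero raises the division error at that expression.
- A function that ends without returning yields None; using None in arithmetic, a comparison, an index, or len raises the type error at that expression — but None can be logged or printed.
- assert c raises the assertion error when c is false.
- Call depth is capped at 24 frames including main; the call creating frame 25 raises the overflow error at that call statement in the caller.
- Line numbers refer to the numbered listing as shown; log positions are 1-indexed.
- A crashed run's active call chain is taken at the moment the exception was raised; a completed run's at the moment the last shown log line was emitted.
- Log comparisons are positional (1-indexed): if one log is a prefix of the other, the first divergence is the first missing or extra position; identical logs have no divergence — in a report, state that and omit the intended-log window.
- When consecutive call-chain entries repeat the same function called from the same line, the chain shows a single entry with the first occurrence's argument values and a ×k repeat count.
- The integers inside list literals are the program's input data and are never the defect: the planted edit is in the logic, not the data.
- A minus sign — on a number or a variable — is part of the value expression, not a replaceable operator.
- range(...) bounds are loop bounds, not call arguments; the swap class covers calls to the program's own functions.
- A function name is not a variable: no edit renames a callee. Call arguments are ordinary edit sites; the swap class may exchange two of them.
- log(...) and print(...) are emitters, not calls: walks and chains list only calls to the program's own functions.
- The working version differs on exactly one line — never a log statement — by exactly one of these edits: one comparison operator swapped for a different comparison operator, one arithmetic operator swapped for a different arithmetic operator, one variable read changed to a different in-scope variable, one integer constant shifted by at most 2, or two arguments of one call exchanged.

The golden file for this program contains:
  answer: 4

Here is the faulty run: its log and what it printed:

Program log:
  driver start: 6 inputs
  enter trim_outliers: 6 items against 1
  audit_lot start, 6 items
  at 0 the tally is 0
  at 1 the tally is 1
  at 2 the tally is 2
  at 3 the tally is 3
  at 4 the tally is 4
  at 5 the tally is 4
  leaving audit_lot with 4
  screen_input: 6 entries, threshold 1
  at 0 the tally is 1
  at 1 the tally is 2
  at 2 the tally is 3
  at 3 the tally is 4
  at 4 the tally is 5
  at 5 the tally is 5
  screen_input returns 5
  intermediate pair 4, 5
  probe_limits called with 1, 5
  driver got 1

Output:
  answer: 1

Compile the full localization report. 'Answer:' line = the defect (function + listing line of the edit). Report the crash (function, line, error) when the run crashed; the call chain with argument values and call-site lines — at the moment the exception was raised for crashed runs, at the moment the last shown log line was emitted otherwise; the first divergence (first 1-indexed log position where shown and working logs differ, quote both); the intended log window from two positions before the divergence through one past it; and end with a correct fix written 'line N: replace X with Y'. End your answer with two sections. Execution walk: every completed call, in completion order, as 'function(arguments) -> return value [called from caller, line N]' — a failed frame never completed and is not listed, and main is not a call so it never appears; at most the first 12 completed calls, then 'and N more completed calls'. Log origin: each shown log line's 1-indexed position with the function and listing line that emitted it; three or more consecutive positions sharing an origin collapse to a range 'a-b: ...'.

Answer: the defect is in trim_outliers at line 35.
Key observation: Log line 20 is where behavior first shows: 'probe_limits called with 1, 5' appears instead of 'probe_limits called with 4, 5'.
Call chain: main.
First divergence: position 20 — shown 'probe_limits called with 1, 5', intended 'probe_limits called with 4, 5'.
Intended log window:
  18: screen_input returns 5
  19: intermediate pair 4, 5
  20: probe_limits called with 4, 5
  21: driver got 4
Execution walk:
  audit_lot([7, 8, 4, 8, 10, 1]) -> 4  [called from trim_outliers, line 32]
  screen_input([7, 8, 4, 8, 10, 1], 1) -> 5  [called from trim_outliers, line 33]
  probe_limits(1, 5) -> 1  [called from trim_outliers, line 35]
  trim_outliers([7, 8, 4, 8, 10, 1], 1) -> 1  [called from main, line 46]
  settle_round(1, 5) -> 1  [called from main, line 48]
Origin of each log line:
  1: emitted by main (line 45)
  2: emitted by trim_outliers (line 31)
  3: emitted by audit_lot (line 2)
  4-9: emitted by audit_lot (line 7)
  10: emitted by audit_lot (line 8)
  11: emitted by screen_input (line 12)
  12-17: emitted by screen_input (line 17)
  18: emitted by screen_input (line 18)
  19: emitted by trim_outliers (line 34)
  20: emitted by probe_limits (line 22)
  21: emitted by main (line 47)
A correct fix: line 35: replace `step` with `seed_v`.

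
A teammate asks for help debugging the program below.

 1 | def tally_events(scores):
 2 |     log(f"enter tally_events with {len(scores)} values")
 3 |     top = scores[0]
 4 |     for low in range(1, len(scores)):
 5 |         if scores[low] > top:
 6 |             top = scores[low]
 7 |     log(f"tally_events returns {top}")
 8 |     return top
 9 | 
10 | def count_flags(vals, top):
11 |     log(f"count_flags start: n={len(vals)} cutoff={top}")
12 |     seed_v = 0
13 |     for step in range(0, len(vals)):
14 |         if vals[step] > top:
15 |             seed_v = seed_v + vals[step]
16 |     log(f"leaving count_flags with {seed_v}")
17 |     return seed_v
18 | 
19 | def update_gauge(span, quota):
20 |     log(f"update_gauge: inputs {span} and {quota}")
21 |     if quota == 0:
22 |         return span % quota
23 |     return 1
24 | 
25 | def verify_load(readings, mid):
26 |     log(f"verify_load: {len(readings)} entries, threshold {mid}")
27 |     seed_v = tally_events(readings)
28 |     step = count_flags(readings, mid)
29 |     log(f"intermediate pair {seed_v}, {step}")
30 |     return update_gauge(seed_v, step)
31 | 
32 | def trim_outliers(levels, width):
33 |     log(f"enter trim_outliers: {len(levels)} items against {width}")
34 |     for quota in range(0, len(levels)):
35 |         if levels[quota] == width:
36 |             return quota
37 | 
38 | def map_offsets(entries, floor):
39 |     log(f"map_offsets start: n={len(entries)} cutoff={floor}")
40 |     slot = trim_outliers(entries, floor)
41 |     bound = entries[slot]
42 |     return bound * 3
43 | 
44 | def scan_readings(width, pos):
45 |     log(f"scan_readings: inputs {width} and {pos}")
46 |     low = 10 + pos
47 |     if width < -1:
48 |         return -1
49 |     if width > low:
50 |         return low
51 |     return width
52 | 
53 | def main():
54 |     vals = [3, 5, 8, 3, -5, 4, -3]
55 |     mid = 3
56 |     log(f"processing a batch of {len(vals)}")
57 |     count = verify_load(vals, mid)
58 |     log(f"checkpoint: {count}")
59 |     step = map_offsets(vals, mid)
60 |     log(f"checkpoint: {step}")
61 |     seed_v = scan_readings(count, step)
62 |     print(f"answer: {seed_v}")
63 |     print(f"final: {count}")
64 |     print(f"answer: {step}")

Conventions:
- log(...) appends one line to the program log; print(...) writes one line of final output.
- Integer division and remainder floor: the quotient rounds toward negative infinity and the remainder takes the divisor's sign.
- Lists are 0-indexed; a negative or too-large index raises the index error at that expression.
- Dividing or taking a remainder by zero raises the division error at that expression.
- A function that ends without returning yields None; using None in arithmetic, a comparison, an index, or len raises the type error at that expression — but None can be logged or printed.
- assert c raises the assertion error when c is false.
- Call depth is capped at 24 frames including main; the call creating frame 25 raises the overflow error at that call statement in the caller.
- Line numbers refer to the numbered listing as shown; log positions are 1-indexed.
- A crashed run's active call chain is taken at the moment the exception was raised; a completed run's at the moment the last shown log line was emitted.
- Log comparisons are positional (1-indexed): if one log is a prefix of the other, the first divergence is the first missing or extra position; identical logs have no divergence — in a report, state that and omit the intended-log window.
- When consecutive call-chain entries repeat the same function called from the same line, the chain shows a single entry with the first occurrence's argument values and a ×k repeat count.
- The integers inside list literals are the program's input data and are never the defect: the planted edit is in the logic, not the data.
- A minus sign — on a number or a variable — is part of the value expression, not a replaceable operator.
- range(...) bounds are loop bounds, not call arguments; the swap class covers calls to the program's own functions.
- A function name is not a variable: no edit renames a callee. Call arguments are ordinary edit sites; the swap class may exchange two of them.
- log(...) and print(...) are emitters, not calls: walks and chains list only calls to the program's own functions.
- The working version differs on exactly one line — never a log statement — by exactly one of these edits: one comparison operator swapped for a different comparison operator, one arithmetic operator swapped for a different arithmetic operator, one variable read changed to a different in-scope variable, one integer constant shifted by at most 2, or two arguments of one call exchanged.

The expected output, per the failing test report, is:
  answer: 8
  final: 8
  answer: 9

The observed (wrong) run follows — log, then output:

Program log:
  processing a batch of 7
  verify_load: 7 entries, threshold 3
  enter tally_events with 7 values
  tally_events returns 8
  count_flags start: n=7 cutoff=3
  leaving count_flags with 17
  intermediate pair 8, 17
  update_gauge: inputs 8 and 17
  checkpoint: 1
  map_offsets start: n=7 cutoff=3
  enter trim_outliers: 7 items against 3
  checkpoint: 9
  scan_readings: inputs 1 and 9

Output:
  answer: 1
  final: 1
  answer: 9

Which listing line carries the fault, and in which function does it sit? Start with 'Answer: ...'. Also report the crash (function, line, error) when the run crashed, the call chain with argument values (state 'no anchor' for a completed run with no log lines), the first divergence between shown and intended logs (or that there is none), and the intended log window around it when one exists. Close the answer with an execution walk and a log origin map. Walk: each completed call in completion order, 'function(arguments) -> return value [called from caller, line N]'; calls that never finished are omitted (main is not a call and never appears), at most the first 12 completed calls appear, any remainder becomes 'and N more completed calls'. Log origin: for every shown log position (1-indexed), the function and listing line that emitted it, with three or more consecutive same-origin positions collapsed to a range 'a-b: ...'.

Answer: the defect is in update_gauge at line 21.
Core observation: Log line 9 is where behavior first shows: 'checkpoint: 1' appears instead of 'checkpoint: 8'.
Call chain: main -> scan_readings(1, 9) (called at line 61).
First divergence: position 9 — the shown line 'checkpoint: 1' should read 'checkpoint: 8'.
Intended log window:
  7: intermediate pair 8, 17
  8: update_gauge: inputs 8 and 17
  9: checkpoint: 8
  10: map_offsets start: n=7 cutoff=3
Execution walk:
  tally_events([3, 5, 8, 3, -5, 4, -3]) -> 8  [called from verify_load, line 27]
  count_flags([3, 5, 8, 3, -5, 4, -3], 3) -> 17  [called from verify_load, line 28]
  update_gauge(8, 17) -> 1  [called from verify_load, line 30]
  verify_load([3, 5, 8, 3, -5, 4, -3], 3) -> 1  [called from main, line 57]
  trim_outliers([3, 5, 8, 3, -5, 4, -3], 3) -> 0  [called from map_offsets, line 40]
  map_offsets([3, 5, 8, 3, -5, 4, -3], 3) -> 9  [called from main, line 59]
  scan_readings(1, 9) -> 1  [called from main, line 61]
Log origin:
  1: from main, line 56
  2: from verify_load, line 26
  3: from tally_events, line 2
  4: from tally_events, line 7
  5: from count_flags, line 11
  6: from count_flags, line 16
  7: from verify_load, line 29
  8: from update_gauge, line 20
  9: from main, line 58
  10: from map_offsets, line 39
  11: from trim_outliers, line 33
  12: from main, line 60
  13: from scan_readings, line 45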